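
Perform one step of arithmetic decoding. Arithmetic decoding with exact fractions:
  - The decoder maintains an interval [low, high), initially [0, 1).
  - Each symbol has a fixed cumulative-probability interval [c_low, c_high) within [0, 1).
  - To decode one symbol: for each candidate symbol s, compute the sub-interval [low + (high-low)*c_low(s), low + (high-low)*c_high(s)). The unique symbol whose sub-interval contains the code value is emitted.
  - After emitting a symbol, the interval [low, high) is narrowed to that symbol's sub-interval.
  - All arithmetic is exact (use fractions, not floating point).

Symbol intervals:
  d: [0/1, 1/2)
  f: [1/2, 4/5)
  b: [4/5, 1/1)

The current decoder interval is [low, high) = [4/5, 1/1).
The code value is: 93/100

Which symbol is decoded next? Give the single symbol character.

Interval width = high − low = 1/1 − 4/5 = 1/5
Scaled code = (code − low) / width = (93/100 − 4/5) / 1/5 = 13/20
  d: [0/1, 1/2) 
  f: [1/2, 4/5) ← scaled code falls here ✓
  b: [4/5, 1/1) 

Answer: f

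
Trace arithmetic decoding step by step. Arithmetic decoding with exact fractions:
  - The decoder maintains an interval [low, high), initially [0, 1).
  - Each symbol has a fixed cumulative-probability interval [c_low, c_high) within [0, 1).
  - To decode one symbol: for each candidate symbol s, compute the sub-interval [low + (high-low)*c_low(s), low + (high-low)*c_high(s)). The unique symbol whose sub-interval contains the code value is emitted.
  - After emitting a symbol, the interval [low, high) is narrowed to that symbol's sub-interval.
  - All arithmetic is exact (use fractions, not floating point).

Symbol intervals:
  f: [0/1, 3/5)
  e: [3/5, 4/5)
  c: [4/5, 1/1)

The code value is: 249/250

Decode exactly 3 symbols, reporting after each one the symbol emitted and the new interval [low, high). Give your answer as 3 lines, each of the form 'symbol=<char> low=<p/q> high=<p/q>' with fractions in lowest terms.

Step 1: interval [0/1, 1/1), width = 1/1 - 0/1 = 1/1
  'f': [0/1 + 1/1*0/1, 0/1 + 1/1*3/5) = [0/1, 3/5)
  'e': [0/1 + 1/1*3/5, 0/1 + 1/1*4/5) = [3/5, 4/5)
  'c': [0/1 + 1/1*4/5, 0/1 + 1/1*1/1) = [4/5, 1/1) <- contains code 249/250
  emit 'c', narrow to [4/5, 1/1)
Step 2: interval [4/5, 1/1), width = 1/1 - 4/5 = 1/5
  'f': [4/5 + 1/5*0/1, 4/5 + 1/5*3/5) = [4/5, 23/25)
  'e': [4/5 + 1/5*3/5, 4/5 + 1/5*4/5) = [23/25, 24/25)
  'c': [4/5 + 1/5*4/5, 4/5 + 1/5*1/1) = [24/25, 1/1) <- contains code 249/250
  emit 'c', narrow to [24/25, 1/1)
Step 3: interval [24/25, 1/1), width = 1/1 - 24/25 = 1/25
  'f': [24/25 + 1/25*0/1, 24/25 + 1/25*3/5) = [24/25, 123/125)
  'e': [24/25 + 1/25*3/5, 24/25 + 1/25*4/5) = [123/125, 124/125)
  'c': [24/25 + 1/25*4/5, 24/25 + 1/25*1/1) = [124/125, 1/1) <- contains code 249/250
  emit 'c', narrow to [124/125, 1/1)

Answer: symbol=c low=4/5 high=1/1
symbol=c low=24/25 high=1/1
symbol=c low=124/125 high=1/1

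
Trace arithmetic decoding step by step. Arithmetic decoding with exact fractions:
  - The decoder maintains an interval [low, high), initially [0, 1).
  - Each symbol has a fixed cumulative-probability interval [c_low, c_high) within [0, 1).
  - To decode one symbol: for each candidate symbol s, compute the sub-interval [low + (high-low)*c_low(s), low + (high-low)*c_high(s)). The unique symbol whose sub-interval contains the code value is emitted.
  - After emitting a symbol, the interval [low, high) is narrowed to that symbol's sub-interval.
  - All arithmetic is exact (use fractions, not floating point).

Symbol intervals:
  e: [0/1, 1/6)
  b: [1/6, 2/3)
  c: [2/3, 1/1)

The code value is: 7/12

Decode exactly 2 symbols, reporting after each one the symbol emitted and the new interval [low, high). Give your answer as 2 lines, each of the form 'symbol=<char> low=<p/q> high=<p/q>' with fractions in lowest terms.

Step 1: interval [0/1, 1/1), width = 1/1 - 0/1 = 1/1
  'e': [0/1 + 1/1*0/1, 0/1 + 1/1*1/6) = [0/1, 1/6)
  'b': [0/1 + 1/1*1/6, 0/1 + 1/1*2/3) = [1/6, 2/3) <- contains code 7/12
  'c': [0/1 + 1/1*2/3, 0/1 + 1/1*1/1) = [2/3, 1/1)
  emit 'b', narrow to [1/6, 2/3)
Step 2: interval [1/6, 2/3), width = 2/3 - 1/6 = 1/2
  'e': [1/6 + 1/2*0/1, 1/6 + 1/2*1/6) = [1/6, 1/4)
  'b': [1/6 + 1/2*1/6, 1/6 + 1/2*2/3) = [1/4, 1/2)
  'c': [1/6 + 1/2*2/3, 1/6 + 1/2*1/1) = [1/2, 2/3) <- contains code 7/12
  emit 'c', narrow to [1/2, 2/3)

Answer: symbol=b low=1/6 high=2/3
symbol=c low=1/2 high=2/3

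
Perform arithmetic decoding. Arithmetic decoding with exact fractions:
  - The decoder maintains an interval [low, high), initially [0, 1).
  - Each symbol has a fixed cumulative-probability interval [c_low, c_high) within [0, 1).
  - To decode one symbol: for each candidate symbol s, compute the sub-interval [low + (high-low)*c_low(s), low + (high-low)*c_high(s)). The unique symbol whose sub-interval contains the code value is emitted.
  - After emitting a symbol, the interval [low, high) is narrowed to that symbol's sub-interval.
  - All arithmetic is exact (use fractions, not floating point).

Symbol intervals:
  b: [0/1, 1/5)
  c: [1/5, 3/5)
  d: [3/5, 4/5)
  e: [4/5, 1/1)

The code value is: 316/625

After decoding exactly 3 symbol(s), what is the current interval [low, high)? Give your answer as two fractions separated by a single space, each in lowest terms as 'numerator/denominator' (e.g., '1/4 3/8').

Step 1: interval [0/1, 1/1), width = 1/1 - 0/1 = 1/1
  'b': [0/1 + 1/1*0/1, 0/1 + 1/1*1/5) = [0/1, 1/5)
  'c': [0/1 + 1/1*1/5, 0/1 + 1/1*3/5) = [1/5, 3/5) <- contains code 316/625
  'd': [0/1 + 1/1*3/5, 0/1 + 1/1*4/5) = [3/5, 4/5)
  'e': [0/1 + 1/1*4/5, 0/1 + 1/1*1/1) = [4/5, 1/1)
  emit 'c', narrow to [1/5, 3/5)
Step 2: interval [1/5, 3/5), width = 3/5 - 1/5 = 2/5
  'b': [1/5 + 2/5*0/1, 1/5 + 2/5*1/5) = [1/5, 7/25)
  'c': [1/5 + 2/5*1/5, 1/5 + 2/5*3/5) = [7/25, 11/25)
  'd': [1/5 + 2/5*3/5, 1/5 + 2/5*4/5) = [11/25, 13/25) <- contains code 316/625
  'e': [1/5 + 2/5*4/5, 1/5 + 2/5*1/1) = [13/25, 3/5)
  emit 'd', narrow to [11/25, 13/25)
Step 3: interval [11/25, 13/25), width = 13/25 - 11/25 = 2/25
  'b': [11/25 + 2/25*0/1, 11/25 + 2/25*1/5) = [11/25, 57/125)
  'c': [11/25 + 2/25*1/5, 11/25 + 2/25*3/5) = [57/125, 61/125)
  'd': [11/25 + 2/25*3/5, 11/25 + 2/25*4/5) = [61/125, 63/125)
  'e': [11/25 + 2/25*4/5, 11/25 + 2/25*1/1) = [63/125, 13/25) <- contains code 316/625
  emit 'e', narrow to [63/125, 13/25)

Answer: 63/125 13/25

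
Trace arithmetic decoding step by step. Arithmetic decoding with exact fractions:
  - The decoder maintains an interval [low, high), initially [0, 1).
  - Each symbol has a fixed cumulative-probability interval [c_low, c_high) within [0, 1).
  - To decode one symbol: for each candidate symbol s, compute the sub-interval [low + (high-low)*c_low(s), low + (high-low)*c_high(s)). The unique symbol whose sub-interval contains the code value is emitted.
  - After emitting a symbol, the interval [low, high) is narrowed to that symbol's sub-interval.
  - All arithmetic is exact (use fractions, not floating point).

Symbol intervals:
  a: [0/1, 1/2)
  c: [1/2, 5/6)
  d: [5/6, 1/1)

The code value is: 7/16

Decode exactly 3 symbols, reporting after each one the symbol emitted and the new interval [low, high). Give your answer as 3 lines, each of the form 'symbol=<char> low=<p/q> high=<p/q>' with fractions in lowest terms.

Step 1: interval [0/1, 1/1), width = 1/1 - 0/1 = 1/1
  'a': [0/1 + 1/1*0/1, 0/1 + 1/1*1/2) = [0/1, 1/2) <- contains code 7/16
  'c': [0/1 + 1/1*1/2, 0/1 + 1/1*5/6) = [1/2, 5/6)
  'd': [0/1 + 1/1*5/6, 0/1 + 1/1*1/1) = [5/6, 1/1)
  emit 'a', narrow to [0/1, 1/2)
Step 2: interval [0/1, 1/2), width = 1/2 - 0/1 = 1/2
  'a': [0/1 + 1/2*0/1, 0/1 + 1/2*1/2) = [0/1, 1/4)
  'c': [0/1 + 1/2*1/2, 0/1 + 1/2*5/6) = [1/4, 5/12)
  'd': [0/1 + 1/2*5/6, 0/1 + 1/2*1/1) = [5/12, 1/2) <- contains code 7/16
  emit 'd', narrow to [5/12, 1/2)
Step 3: interval [5/12, 1/2), width = 1/2 - 5/12 = 1/12
  'a': [5/12 + 1/12*0/1, 5/12 + 1/12*1/2) = [5/12, 11/24) <- contains code 7/16
  'c': [5/12 + 1/12*1/2, 5/12 + 1/12*5/6) = [11/24, 35/72)
  'd': [5/12 + 1/12*5/6, 5/12 + 1/12*1/1) = [35/72, 1/2)
  emit 'a', narrow to [5/12, 11/24)

Answer: symbol=a low=0/1 high=1/2
symbol=d low=5/12 high=1/2
symbol=a low=5/12 high=11/24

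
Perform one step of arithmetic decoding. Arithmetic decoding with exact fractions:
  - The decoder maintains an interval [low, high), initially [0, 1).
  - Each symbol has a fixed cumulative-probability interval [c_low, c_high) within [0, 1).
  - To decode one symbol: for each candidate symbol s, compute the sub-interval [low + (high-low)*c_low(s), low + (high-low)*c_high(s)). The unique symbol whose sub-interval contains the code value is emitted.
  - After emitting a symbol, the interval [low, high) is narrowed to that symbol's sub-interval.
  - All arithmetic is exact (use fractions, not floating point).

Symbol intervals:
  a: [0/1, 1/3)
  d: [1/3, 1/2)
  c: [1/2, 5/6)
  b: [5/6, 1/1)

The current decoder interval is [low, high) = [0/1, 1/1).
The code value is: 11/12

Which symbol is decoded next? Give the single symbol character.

Answer: b

Derivation:
Interval width = high − low = 1/1 − 0/1 = 1/1
Scaled code = (code − low) / width = (11/12 − 0/1) / 1/1 = 11/12
  a: [0/1, 1/3) 
  d: [1/3, 1/2) 
  c: [1/2, 5/6) 
  b: [5/6, 1/1) ← scaled code falls here ✓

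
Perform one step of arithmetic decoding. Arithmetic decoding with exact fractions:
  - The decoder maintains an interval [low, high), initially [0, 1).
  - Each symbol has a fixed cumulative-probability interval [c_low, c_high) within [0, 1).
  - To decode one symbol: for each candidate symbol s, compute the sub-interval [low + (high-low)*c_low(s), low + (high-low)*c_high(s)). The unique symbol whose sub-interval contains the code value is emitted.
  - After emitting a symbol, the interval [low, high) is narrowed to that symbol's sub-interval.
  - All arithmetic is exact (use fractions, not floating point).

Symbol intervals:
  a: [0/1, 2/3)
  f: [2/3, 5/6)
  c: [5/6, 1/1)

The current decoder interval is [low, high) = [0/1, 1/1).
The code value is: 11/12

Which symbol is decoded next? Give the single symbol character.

Answer: c

Derivation:
Interval width = high − low = 1/1 − 0/1 = 1/1
Scaled code = (code − low) / width = (11/12 − 0/1) / 1/1 = 11/12
  a: [0/1, 2/3) 
  f: [2/3, 5/6) 
  c: [5/6, 1/1) ← scaled code falls here ✓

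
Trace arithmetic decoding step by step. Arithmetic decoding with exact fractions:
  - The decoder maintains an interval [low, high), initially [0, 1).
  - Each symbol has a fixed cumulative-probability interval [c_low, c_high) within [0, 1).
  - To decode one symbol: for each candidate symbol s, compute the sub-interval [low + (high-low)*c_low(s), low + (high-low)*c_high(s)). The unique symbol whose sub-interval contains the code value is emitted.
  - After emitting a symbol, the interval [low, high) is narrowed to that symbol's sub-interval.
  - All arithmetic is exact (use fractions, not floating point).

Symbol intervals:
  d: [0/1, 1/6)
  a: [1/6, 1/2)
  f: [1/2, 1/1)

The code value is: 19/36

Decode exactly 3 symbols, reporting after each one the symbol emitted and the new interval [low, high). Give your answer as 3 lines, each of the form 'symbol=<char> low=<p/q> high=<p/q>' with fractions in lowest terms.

Answer: symbol=f low=1/2 high=1/1
symbol=d low=1/2 high=7/12
symbol=a low=37/72 high=13/24

Derivation:
Step 1: interval [0/1, 1/1), width = 1/1 - 0/1 = 1/1
  'd': [0/1 + 1/1*0/1, 0/1 + 1/1*1/6) = [0/1, 1/6)
  'a': [0/1 + 1/1*1/6, 0/1 + 1/1*1/2) = [1/6, 1/2)
  'f': [0/1 + 1/1*1/2, 0/1 + 1/1*1/1) = [1/2, 1/1) <- contains code 19/36
  emit 'f', narrow to [1/2, 1/1)
Step 2: interval [1/2, 1/1), width = 1/1 - 1/2 = 1/2
  'd': [1/2 + 1/2*0/1, 1/2 + 1/2*1/6) = [1/2, 7/12) <- contains code 19/36
  'a': [1/2 + 1/2*1/6, 1/2 + 1/2*1/2) = [7/12, 3/4)
  'f': [1/2 + 1/2*1/2, 1/2 + 1/2*1/1) = [3/4, 1/1)
  emit 'd', narrow to [1/2, 7/12)
Step 3: interval [1/2, 7/12), width = 7/12 - 1/2 = 1/12
  'd': [1/2 + 1/12*0/1, 1/2 + 1/12*1/6) = [1/2, 37/72)
  'a': [1/2 + 1/12*1/6, 1/2 + 1/12*1/2) = [37/72, 13/24) <- contains code 19/36
  'f': [1/2 + 1/12*1/2, 1/2 + 1/12*1/1) = [13/24, 7/12)
  emit 'a', narrow to [37/72, 13/24)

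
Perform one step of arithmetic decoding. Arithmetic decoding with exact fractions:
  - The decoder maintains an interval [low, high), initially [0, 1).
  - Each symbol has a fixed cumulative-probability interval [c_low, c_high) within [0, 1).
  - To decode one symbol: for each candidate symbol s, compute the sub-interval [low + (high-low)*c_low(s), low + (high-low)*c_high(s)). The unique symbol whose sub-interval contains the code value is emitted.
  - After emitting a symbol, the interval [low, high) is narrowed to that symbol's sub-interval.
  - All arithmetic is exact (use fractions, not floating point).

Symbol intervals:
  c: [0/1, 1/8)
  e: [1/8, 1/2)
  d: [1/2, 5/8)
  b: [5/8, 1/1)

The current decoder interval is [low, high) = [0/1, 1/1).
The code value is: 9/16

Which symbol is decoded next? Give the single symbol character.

Answer: d

Derivation:
Interval width = high − low = 1/1 − 0/1 = 1/1
Scaled code = (code − low) / width = (9/16 − 0/1) / 1/1 = 9/16
  c: [0/1, 1/8) 
  e: [1/8, 1/2) 
  d: [1/2, 5/8) ← scaled code falls here ✓
  b: [5/8, 1/1) 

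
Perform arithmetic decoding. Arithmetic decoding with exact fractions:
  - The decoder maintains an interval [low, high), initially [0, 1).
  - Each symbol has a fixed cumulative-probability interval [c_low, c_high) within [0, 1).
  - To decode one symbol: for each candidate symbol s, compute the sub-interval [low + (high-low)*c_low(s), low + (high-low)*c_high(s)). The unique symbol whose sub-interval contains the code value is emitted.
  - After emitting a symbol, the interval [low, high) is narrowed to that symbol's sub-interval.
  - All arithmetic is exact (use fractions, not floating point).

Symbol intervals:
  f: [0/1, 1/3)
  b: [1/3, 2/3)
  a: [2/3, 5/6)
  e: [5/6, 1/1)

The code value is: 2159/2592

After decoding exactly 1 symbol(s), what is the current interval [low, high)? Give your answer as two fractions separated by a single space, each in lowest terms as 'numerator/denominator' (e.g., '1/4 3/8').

Step 1: interval [0/1, 1/1), width = 1/1 - 0/1 = 1/1
  'f': [0/1 + 1/1*0/1, 0/1 + 1/1*1/3) = [0/1, 1/3)
  'b': [0/1 + 1/1*1/3, 0/1 + 1/1*2/3) = [1/3, 2/3)
  'a': [0/1 + 1/1*2/3, 0/1 + 1/1*5/6) = [2/3, 5/6) <- contains code 2159/2592
  'e': [0/1 + 1/1*5/6, 0/1 + 1/1*1/1) = [5/6, 1/1)
  emit 'a', narrow to [2/3, 5/6)

Answer: 2/3 5/6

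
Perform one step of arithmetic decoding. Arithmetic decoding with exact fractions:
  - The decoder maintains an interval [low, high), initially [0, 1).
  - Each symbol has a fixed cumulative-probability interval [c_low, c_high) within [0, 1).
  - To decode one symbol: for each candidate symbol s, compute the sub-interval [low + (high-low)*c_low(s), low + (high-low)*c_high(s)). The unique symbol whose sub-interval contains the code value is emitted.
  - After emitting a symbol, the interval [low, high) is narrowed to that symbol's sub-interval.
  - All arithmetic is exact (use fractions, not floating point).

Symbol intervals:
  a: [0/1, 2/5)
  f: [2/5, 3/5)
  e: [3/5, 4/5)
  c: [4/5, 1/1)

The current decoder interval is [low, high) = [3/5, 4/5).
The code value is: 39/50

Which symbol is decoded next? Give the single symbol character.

Answer: c

Derivation:
Interval width = high − low = 4/5 − 3/5 = 1/5
Scaled code = (code − low) / width = (39/50 − 3/5) / 1/5 = 9/10
  a: [0/1, 2/5) 
  f: [2/5, 3/5) 
  e: [3/5, 4/5) 
  c: [4/5, 1/1) ← scaled code falls here ✓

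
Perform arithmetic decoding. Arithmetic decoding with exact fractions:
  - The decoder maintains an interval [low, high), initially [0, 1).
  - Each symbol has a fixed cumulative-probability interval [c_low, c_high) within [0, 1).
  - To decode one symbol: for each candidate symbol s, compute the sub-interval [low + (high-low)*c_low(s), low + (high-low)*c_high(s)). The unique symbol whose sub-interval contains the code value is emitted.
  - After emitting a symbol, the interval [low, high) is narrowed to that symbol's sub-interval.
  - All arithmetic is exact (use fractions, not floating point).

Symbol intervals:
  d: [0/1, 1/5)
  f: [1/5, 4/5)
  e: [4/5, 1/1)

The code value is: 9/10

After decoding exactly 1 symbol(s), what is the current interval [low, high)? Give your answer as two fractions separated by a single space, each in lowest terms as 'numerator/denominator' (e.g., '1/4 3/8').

Answer: 4/5 1/1

Derivation:
Step 1: interval [0/1, 1/1), width = 1/1 - 0/1 = 1/1
  'd': [0/1 + 1/1*0/1, 0/1 + 1/1*1/5) = [0/1, 1/5)
  'f': [0/1 + 1/1*1/5, 0/1 + 1/1*4/5) = [1/5, 4/5)
  'e': [0/1 + 1/1*4/5, 0/1 + 1/1*1/1) = [4/5, 1/1) <- contains code 9/10
  emit 'e', narrow to [4/5, 1/1)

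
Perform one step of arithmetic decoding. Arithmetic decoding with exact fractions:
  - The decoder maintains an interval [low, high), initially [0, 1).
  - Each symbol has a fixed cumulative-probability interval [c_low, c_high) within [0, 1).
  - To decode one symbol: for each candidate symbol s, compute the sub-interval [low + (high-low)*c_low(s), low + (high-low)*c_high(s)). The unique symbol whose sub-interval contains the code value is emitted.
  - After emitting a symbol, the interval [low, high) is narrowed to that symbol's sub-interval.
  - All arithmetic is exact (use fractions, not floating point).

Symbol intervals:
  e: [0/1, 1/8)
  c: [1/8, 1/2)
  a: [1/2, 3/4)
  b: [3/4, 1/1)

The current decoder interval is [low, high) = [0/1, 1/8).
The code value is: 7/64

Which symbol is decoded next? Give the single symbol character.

Answer: b

Derivation:
Interval width = high − low = 1/8 − 0/1 = 1/8
Scaled code = (code − low) / width = (7/64 − 0/1) / 1/8 = 7/8
  e: [0/1, 1/8) 
  c: [1/8, 1/2) 
  a: [1/2, 3/4) 
  b: [3/4, 1/1) ← scaled code falls here ✓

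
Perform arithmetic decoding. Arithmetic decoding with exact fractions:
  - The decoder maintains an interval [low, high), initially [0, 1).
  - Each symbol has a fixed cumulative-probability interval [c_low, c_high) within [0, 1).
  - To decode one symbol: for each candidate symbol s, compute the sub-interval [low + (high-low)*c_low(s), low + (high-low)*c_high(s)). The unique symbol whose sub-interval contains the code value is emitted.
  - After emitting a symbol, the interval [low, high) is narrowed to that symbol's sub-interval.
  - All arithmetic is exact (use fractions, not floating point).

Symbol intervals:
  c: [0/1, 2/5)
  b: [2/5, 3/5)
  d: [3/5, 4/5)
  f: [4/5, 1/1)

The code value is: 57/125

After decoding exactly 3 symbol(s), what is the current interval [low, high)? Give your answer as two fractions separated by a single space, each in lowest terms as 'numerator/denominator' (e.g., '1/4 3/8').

Answer: 56/125 58/125

Derivation:
Step 1: interval [0/1, 1/1), width = 1/1 - 0/1 = 1/1
  'c': [0/1 + 1/1*0/1, 0/1 + 1/1*2/5) = [0/1, 2/5)
  'b': [0/1 + 1/1*2/5, 0/1 + 1/1*3/5) = [2/5, 3/5) <- contains code 57/125
  'd': [0/1 + 1/1*3/5, 0/1 + 1/1*4/5) = [3/5, 4/5)
  'f': [0/1 + 1/1*4/5, 0/1 + 1/1*1/1) = [4/5, 1/1)
  emit 'b', narrow to [2/5, 3/5)
Step 2: interval [2/5, 3/5), width = 3/5 - 2/5 = 1/5
  'c': [2/5 + 1/5*0/1, 2/5 + 1/5*2/5) = [2/5, 12/25) <- contains code 57/125
  'b': [2/5 + 1/5*2/5, 2/5 + 1/5*3/5) = [12/25, 13/25)
  'd': [2/5 + 1/5*3/5, 2/5 + 1/5*4/5) = [13/25, 14/25)
  'f': [2/5 + 1/5*4/5, 2/5 + 1/5*1/1) = [14/25, 3/5)
  emit 'c', narrow to [2/5, 12/25)
Step 3: interval [2/5, 12/25), width = 12/25 - 2/5 = 2/25
  'c': [2/5 + 2/25*0/1, 2/5 + 2/25*2/5) = [2/5, 54/125)
  'b': [2/5 + 2/25*2/5, 2/5 + 2/25*3/5) = [54/125, 56/125)
  'd': [2/5 + 2/25*3/5, 2/5 + 2/25*4/5) = [56/125, 58/125) <- contains code 57/125
  'f': [2/5 + 2/25*4/5, 2/5 + 2/25*1/1) = [58/125, 12/25)
  emit 'd', narrow to [56/125, 58/125)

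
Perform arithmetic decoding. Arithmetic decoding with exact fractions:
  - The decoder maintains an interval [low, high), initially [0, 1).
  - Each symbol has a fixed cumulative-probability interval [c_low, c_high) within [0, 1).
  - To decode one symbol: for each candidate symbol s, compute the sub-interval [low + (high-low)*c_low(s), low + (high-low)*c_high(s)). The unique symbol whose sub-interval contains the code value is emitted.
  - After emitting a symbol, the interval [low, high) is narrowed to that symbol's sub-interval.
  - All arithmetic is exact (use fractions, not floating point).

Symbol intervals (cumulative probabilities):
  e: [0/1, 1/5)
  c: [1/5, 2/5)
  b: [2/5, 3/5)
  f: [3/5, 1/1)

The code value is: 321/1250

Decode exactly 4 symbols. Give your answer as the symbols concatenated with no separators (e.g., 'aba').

Answer: ccbe

Derivation:
Step 1: interval [0/1, 1/1), width = 1/1 - 0/1 = 1/1
  'e': [0/1 + 1/1*0/1, 0/1 + 1/1*1/5) = [0/1, 1/5)
  'c': [0/1 + 1/1*1/5, 0/1 + 1/1*2/5) = [1/5, 2/5) <- contains code 321/1250
  'b': [0/1 + 1/1*2/5, 0/1 + 1/1*3/5) = [2/5, 3/5)
  'f': [0/1 + 1/1*3/5, 0/1 + 1/1*1/1) = [3/5, 1/1)
  emit 'c', narrow to [1/5, 2/5)
Step 2: interval [1/5, 2/5), width = 2/5 - 1/5 = 1/5
  'e': [1/5 + 1/5*0/1, 1/5 + 1/5*1/5) = [1/5, 6/25)
  'c': [1/5 + 1/5*1/5, 1/5 + 1/5*2/5) = [6/25, 7/25) <- contains code 321/1250
  'b': [1/5 + 1/5*2/5, 1/5 + 1/5*3/5) = [7/25, 8/25)
  'f': [1/5 + 1/5*3/5, 1/5 + 1/5*1/1) = [8/25, 2/5)
  emit 'c', narrow to [6/25, 7/25)
Step 3: interval [6/25, 7/25), width = 7/25 - 6/25 = 1/25
  'e': [6/25 + 1/25*0/1, 6/25 + 1/25*1/5) = [6/25, 31/125)
  'c': [6/25 + 1/25*1/5, 6/25 + 1/25*2/5) = [31/125, 32/125)
  'b': [6/25 + 1/25*2/5, 6/25 + 1/25*3/5) = [32/125, 33/125) <- contains code 321/1250
  'f': [6/25 + 1/25*3/5, 6/25 + 1/25*1/1) = [33/125, 7/25)
  emit 'b', narrow to [32/125, 33/125)
Step 4: interval [32/125, 33/125), width = 33/125 - 32/125 = 1/125
  'e': [32/125 + 1/125*0/1, 32/125 + 1/125*1/5) = [32/125, 161/625) <- contains code 321/1250
  'c': [32/125 + 1/125*1/5, 32/125 + 1/125*2/5) = [161/625, 162/625)
  'b': [32/125 + 1/125*2/5, 32/125 + 1/125*3/5) = [162/625, 163/625)
  'f': [32/125 + 1/125*3/5, 32/125 + 1/125*1/1) = [163/625, 33/125)
  emit 'e', narrow to [32/125, 161/625)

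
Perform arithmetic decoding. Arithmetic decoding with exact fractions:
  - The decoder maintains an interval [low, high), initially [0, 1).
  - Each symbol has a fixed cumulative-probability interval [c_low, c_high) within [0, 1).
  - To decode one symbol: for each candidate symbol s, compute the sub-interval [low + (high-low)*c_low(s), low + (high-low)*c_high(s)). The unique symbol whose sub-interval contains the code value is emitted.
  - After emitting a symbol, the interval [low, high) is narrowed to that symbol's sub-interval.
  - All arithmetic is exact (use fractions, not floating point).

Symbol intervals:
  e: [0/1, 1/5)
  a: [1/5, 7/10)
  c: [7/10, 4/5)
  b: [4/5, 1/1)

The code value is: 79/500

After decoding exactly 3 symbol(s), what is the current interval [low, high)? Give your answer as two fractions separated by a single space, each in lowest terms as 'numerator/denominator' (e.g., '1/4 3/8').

Answer: 39/250 4/25

Derivation:
Step 1: interval [0/1, 1/1), width = 1/1 - 0/1 = 1/1
  'e': [0/1 + 1/1*0/1, 0/1 + 1/1*1/5) = [0/1, 1/5) <- contains code 79/500
  'a': [0/1 + 1/1*1/5, 0/1 + 1/1*7/10) = [1/5, 7/10)
  'c': [0/1 + 1/1*7/10, 0/1 + 1/1*4/5) = [7/10, 4/5)
  'b': [0/1 + 1/1*4/5, 0/1 + 1/1*1/1) = [4/5, 1/1)
  emit 'e', narrow to [0/1, 1/5)
Step 2: interval [0/1, 1/5), width = 1/5 - 0/1 = 1/5
  'e': [0/1 + 1/5*0/1, 0/1 + 1/5*1/5) = [0/1, 1/25)
  'a': [0/1 + 1/5*1/5, 0/1 + 1/5*7/10) = [1/25, 7/50)
  'c': [0/1 + 1/5*7/10, 0/1 + 1/5*4/5) = [7/50, 4/25) <- contains code 79/500
  'b': [0/1 + 1/5*4/5, 0/1 + 1/5*1/1) = [4/25, 1/5)
  emit 'c', narrow to [7/50, 4/25)
Step 3: interval [7/50, 4/25), width = 4/25 - 7/50 = 1/50
  'e': [7/50 + 1/50*0/1, 7/50 + 1/50*1/5) = [7/50, 18/125)
  'a': [7/50 + 1/50*1/5, 7/50 + 1/50*7/10) = [18/125, 77/500)
  'c': [7/50 + 1/50*7/10, 7/50 + 1/50*4/5) = [77/500, 39/250)
  'b': [7/50 + 1/50*4/5, 7/50 + 1/50*1/1) = [39/250, 4/25) <- contains code 79/500
  emit 'b', narrow to [39/250, 4/25)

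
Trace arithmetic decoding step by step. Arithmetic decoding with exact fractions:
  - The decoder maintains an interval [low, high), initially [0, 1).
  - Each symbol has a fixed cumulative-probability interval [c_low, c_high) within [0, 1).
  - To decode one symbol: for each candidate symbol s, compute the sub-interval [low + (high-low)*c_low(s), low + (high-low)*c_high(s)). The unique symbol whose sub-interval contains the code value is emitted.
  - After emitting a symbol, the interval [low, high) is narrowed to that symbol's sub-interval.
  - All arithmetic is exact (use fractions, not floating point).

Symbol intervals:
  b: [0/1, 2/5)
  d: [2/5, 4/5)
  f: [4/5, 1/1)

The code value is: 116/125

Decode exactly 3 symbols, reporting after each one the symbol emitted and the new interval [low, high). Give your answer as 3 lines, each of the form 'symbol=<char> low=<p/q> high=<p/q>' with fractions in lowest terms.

Step 1: interval [0/1, 1/1), width = 1/1 - 0/1 = 1/1
  'b': [0/1 + 1/1*0/1, 0/1 + 1/1*2/5) = [0/1, 2/5)
  'd': [0/1 + 1/1*2/5, 0/1 + 1/1*4/5) = [2/5, 4/5)
  'f': [0/1 + 1/1*4/5, 0/1 + 1/1*1/1) = [4/5, 1/1) <- contains code 116/125
  emit 'f', narrow to [4/5, 1/1)
Step 2: interval [4/5, 1/1), width = 1/1 - 4/5 = 1/5
  'b': [4/5 + 1/5*0/1, 4/5 + 1/5*2/5) = [4/5, 22/25)
  'd': [4/5 + 1/5*2/5, 4/5 + 1/5*4/5) = [22/25, 24/25) <- contains code 116/125
  'f': [4/5 + 1/5*4/5, 4/5 + 1/5*1/1) = [24/25, 1/1)
  emit 'd', narrow to [22/25, 24/25)
Step 3: interval [22/25, 24/25), width = 24/25 - 22/25 = 2/25
  'b': [22/25 + 2/25*0/1, 22/25 + 2/25*2/5) = [22/25, 114/125)
  'd': [22/25 + 2/25*2/5, 22/25 + 2/25*4/5) = [114/125, 118/125) <- contains code 116/125
  'f': [22/25 + 2/25*4/5, 22/25 + 2/25*1/1) = [118/125, 24/25)
  emit 'd', narrow to [114/125, 118/125)

Answer: symbol=f low=4/5 high=1/1
symbol=d low=22/25 high=24/25
symbol=d low=114/125 high=118/125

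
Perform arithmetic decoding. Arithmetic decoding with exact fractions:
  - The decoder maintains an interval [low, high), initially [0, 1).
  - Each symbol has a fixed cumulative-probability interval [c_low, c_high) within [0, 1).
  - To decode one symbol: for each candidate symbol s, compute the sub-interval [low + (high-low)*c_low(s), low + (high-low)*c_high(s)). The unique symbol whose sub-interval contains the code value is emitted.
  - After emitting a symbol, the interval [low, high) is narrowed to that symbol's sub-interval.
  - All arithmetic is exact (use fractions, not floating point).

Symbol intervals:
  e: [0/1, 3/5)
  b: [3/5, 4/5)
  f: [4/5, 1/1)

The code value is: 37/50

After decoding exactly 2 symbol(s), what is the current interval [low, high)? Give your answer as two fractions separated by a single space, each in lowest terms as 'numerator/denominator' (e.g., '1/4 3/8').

Answer: 18/25 19/25

Derivation:
Step 1: interval [0/1, 1/1), width = 1/1 - 0/1 = 1/1
  'e': [0/1 + 1/1*0/1, 0/1 + 1/1*3/5) = [0/1, 3/5)
  'b': [0/1 + 1/1*3/5, 0/1 + 1/1*4/5) = [3/5, 4/5) <- contains code 37/50
  'f': [0/1 + 1/1*4/5, 0/1 + 1/1*1/1) = [4/5, 1/1)
  emit 'b', narrow to [3/5, 4/5)
Step 2: interval [3/5, 4/5), width = 4/5 - 3/5 = 1/5
  'e': [3/5 + 1/5*0/1, 3/5 + 1/5*3/5) = [3/5, 18/25)
  'b': [3/5 + 1/5*3/5, 3/5 + 1/5*4/5) = [18/25, 19/25) <- contains code 37/50
  'f': [3/5 + 1/5*4/5, 3/5 + 1/5*1/1) = [19/25, 4/5)
  emit 'b', narrow to [18/25, 19/25)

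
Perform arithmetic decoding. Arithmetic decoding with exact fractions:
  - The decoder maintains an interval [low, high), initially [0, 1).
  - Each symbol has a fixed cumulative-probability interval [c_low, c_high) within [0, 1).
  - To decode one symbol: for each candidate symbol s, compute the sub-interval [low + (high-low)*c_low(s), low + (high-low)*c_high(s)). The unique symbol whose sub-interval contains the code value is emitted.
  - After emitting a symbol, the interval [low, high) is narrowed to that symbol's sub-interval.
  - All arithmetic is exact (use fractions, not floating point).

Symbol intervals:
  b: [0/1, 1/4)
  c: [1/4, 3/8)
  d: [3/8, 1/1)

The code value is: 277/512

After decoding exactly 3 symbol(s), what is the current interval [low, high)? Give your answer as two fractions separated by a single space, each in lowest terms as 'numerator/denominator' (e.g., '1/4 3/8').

Step 1: interval [0/1, 1/1), width = 1/1 - 0/1 = 1/1
  'b': [0/1 + 1/1*0/1, 0/1 + 1/1*1/4) = [0/1, 1/4)
  'c': [0/1 + 1/1*1/4, 0/1 + 1/1*3/8) = [1/4, 3/8)
  'd': [0/1 + 1/1*3/8, 0/1 + 1/1*1/1) = [3/8, 1/1) <- contains code 277/512
  emit 'd', narrow to [3/8, 1/1)
Step 2: interval [3/8, 1/1), width = 1/1 - 3/8 = 5/8
  'b': [3/8 + 5/8*0/1, 3/8 + 5/8*1/4) = [3/8, 17/32)
  'c': [3/8 + 5/8*1/4, 3/8 + 5/8*3/8) = [17/32, 39/64) <- contains code 277/512
  'd': [3/8 + 5/8*3/8, 3/8 + 5/8*1/1) = [39/64, 1/1)
  emit 'c', narrow to [17/32, 39/64)
Step 3: interval [17/32, 39/64), width = 39/64 - 17/32 = 5/64
  'b': [17/32 + 5/64*0/1, 17/32 + 5/64*1/4) = [17/32, 141/256) <- contains code 277/512
  'c': [17/32 + 5/64*1/4, 17/32 + 5/64*3/8) = [141/256, 287/512)
  'd': [17/32 + 5/64*3/8, 17/32 + 5/64*1/1) = [287/512, 39/64)
  emit 'b', narrow to [17/32, 141/256)

Answer: 17/32 141/256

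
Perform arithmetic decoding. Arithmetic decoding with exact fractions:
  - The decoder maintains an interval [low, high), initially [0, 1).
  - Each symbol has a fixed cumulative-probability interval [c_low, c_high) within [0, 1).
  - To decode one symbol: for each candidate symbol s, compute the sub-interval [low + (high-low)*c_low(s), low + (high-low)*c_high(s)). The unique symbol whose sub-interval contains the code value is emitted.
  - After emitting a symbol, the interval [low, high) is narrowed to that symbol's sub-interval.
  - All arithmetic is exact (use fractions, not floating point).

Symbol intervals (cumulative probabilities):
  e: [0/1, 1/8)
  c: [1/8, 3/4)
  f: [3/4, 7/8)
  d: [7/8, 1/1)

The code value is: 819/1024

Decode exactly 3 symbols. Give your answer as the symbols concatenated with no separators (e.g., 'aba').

Answer: fcc

Derivation:
Step 1: interval [0/1, 1/1), width = 1/1 - 0/1 = 1/1
  'e': [0/1 + 1/1*0/1, 0/1 + 1/1*1/8) = [0/1, 1/8)
  'c': [0/1 + 1/1*1/8, 0/1 + 1/1*3/4) = [1/8, 3/4)
  'f': [0/1 + 1/1*3/4, 0/1 + 1/1*7/8) = [3/4, 7/8) <- contains code 819/1024
  'd': [0/1 + 1/1*7/8, 0/1 + 1/1*1/1) = [7/8, 1/1)
  emit 'f', narrow to [3/4, 7/8)
Step 2: interval [3/4, 7/8), width = 7/8 - 3/4 = 1/8
  'e': [3/4 + 1/8*0/1, 3/4 + 1/8*1/8) = [3/4, 49/64)
  'c': [3/4 + 1/8*1/8, 3/4 + 1/8*3/4) = [49/64, 27/32) <- contains code 819/1024
  'f': [3/4 + 1/8*3/4, 3/4 + 1/8*7/8) = [27/32, 55/64)
  'd': [3/4 + 1/8*7/8, 3/4 + 1/8*1/1) = [55/64, 7/8)
  emit 'c', narrow to [49/64, 27/32)
Step 3: interval [49/64, 27/32), width = 27/32 - 49/64 = 5/64
  'e': [49/64 + 5/64*0/1, 49/64 + 5/64*1/8) = [49/64, 397/512)
  'c': [49/64 + 5/64*1/8, 49/64 + 5/64*3/4) = [397/512, 211/256) <- contains code 819/1024
  'f': [49/64 + 5/64*3/4, 49/64 + 5/64*7/8) = [211/256, 427/512)
  'd': [49/64 + 5/64*7/8, 49/64 + 5/64*1/1) = [427/512, 27/32)
  emit 'c', narrow to [397/512, 211/256)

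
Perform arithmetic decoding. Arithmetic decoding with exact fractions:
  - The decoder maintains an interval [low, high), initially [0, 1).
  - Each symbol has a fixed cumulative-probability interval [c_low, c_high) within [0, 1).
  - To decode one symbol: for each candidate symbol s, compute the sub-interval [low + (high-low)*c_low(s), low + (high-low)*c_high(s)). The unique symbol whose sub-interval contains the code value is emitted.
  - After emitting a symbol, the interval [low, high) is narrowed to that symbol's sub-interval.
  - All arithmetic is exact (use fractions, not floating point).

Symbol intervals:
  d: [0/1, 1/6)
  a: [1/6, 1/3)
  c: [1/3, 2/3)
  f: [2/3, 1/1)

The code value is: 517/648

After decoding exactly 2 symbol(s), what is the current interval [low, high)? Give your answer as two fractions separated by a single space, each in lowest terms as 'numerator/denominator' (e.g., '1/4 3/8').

Step 1: interval [0/1, 1/1), width = 1/1 - 0/1 = 1/1
  'd': [0/1 + 1/1*0/1, 0/1 + 1/1*1/6) = [0/1, 1/6)
  'a': [0/1 + 1/1*1/6, 0/1 + 1/1*1/3) = [1/6, 1/3)
  'c': [0/1 + 1/1*1/3, 0/1 + 1/1*2/3) = [1/3, 2/3)
  'f': [0/1 + 1/1*2/3, 0/1 + 1/1*1/1) = [2/3, 1/1) <- contains code 517/648
  emit 'f', narrow to [2/3, 1/1)
Step 2: interval [2/3, 1/1), width = 1/1 - 2/3 = 1/3
  'd': [2/3 + 1/3*0/1, 2/3 + 1/3*1/6) = [2/3, 13/18)
  'a': [2/3 + 1/3*1/6, 2/3 + 1/3*1/3) = [13/18, 7/9)
  'c': [2/3 + 1/3*1/3, 2/3 + 1/3*2/3) = [7/9, 8/9) <- contains code 517/648
  'f': [2/3 + 1/3*2/3, 2/3 + 1/3*1/1) = [8/9, 1/1)
  emit 'c', narrow to [7/9, 8/9)

Answer: 7/9 8/9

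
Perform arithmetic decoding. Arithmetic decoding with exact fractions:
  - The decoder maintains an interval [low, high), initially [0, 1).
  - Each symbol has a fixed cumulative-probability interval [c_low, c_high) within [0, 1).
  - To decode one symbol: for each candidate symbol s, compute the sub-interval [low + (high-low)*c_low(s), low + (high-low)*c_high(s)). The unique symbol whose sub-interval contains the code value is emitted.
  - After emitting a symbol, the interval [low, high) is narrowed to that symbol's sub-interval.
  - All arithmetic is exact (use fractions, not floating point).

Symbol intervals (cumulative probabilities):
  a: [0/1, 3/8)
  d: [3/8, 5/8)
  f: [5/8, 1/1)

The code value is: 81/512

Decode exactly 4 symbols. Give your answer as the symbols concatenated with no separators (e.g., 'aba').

Answer: adad

Derivation:
Step 1: interval [0/1, 1/1), width = 1/1 - 0/1 = 1/1
  'a': [0/1 + 1/1*0/1, 0/1 + 1/1*3/8) = [0/1, 3/8) <- contains code 81/512
  'd': [0/1 + 1/1*3/8, 0/1 + 1/1*5/8) = [3/8, 5/8)
  'f': [0/1 + 1/1*5/8, 0/1 + 1/1*1/1) = [5/8, 1/1)
  emit 'a', narrow to [0/1, 3/8)
Step 2: interval [0/1, 3/8), width = 3/8 - 0/1 = 3/8
  'a': [0/1 + 3/8*0/1, 0/1 + 3/8*3/8) = [0/1, 9/64)
  'd': [0/1 + 3/8*3/8, 0/1 + 3/8*5/8) = [9/64, 15/64) <- contains code 81/512
  'f': [0/1 + 3/8*5/8, 0/1 + 3/8*1/1) = [15/64, 3/8)
  emit 'd', narrow to [9/64, 15/64)
Step 3: interval [9/64, 15/64), width = 15/64 - 9/64 = 3/32
  'a': [9/64 + 3/32*0/1, 9/64 + 3/32*3/8) = [9/64, 45/256) <- contains code 81/512
  'd': [9/64 + 3/32*3/8, 9/64 + 3/32*5/8) = [45/256, 51/256)
  'f': [9/64 + 3/32*5/8, 9/64 + 3/32*1/1) = [51/256, 15/64)
  emit 'a', narrow to [9/64, 45/256)
Step 4: interval [9/64, 45/256), width = 45/256 - 9/64 = 9/256
  'a': [9/64 + 9/256*0/1, 9/64 + 9/256*3/8) = [9/64, 315/2048)
  'd': [9/64 + 9/256*3/8, 9/64 + 9/256*5/8) = [315/2048, 333/2048) <- contains code 81/512
  'f': [9/64 + 9/256*5/8, 9/64 + 9/256*1/1) = [333/2048, 45/256)
  emit 'd', narrow to [315/2048, 333/2048)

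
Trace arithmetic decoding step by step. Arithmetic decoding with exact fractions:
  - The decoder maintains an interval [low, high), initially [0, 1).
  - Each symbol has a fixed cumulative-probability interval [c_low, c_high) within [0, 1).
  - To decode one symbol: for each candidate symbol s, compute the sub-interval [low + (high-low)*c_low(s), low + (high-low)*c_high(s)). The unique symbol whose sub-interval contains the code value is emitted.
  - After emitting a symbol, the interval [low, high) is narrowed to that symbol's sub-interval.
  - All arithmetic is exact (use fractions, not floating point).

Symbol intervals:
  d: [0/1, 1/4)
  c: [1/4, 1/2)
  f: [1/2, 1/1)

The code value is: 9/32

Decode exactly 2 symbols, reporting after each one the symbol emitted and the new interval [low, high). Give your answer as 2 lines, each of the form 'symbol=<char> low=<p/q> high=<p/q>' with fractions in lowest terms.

Step 1: interval [0/1, 1/1), width = 1/1 - 0/1 = 1/1
  'd': [0/1 + 1/1*0/1, 0/1 + 1/1*1/4) = [0/1, 1/4)
  'c': [0/1 + 1/1*1/4, 0/1 + 1/1*1/2) = [1/4, 1/2) <- contains code 9/32
  'f': [0/1 + 1/1*1/2, 0/1 + 1/1*1/1) = [1/2, 1/1)
  emit 'c', narrow to [1/4, 1/2)
Step 2: interval [1/4, 1/2), width = 1/2 - 1/4 = 1/4
  'd': [1/4 + 1/4*0/1, 1/4 + 1/4*1/4) = [1/4, 5/16) <- contains code 9/32
  'c': [1/4 + 1/4*1/4, 1/4 + 1/4*1/2) = [5/16, 3/8)
  'f': [1/4 + 1/4*1/2, 1/4 + 1/4*1/1) = [3/8, 1/2)
  emit 'd', narrow to [1/4, 5/16)

Answer: symbol=c low=1/4 high=1/2
symbol=d low=1/4 high=5/16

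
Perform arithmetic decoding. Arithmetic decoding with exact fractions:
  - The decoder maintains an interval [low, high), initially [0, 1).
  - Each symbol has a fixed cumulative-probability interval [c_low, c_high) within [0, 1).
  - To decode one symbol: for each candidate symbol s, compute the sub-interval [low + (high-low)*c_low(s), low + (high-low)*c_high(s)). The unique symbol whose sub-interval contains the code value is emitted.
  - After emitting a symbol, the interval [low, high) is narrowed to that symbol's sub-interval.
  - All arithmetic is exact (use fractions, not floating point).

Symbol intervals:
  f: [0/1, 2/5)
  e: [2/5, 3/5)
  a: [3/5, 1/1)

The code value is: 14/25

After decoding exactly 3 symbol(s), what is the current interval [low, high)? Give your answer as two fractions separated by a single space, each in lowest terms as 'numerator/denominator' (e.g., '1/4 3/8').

Step 1: interval [0/1, 1/1), width = 1/1 - 0/1 = 1/1
  'f': [0/1 + 1/1*0/1, 0/1 + 1/1*2/5) = [0/1, 2/5)
  'e': [0/1 + 1/1*2/5, 0/1 + 1/1*3/5) = [2/5, 3/5) <- contains code 14/25
  'a': [0/1 + 1/1*3/5, 0/1 + 1/1*1/1) = [3/5, 1/1)
  emit 'e', narrow to [2/5, 3/5)
Step 2: interval [2/5, 3/5), width = 3/5 - 2/5 = 1/5
  'f': [2/5 + 1/5*0/1, 2/5 + 1/5*2/5) = [2/5, 12/25)
  'e': [2/5 + 1/5*2/5, 2/5 + 1/5*3/5) = [12/25, 13/25)
  'a': [2/5 + 1/5*3/5, 2/5 + 1/5*1/1) = [13/25, 3/5) <- contains code 14/25
  emit 'a', narrow to [13/25, 3/5)
Step 3: interval [13/25, 3/5), width = 3/5 - 13/25 = 2/25
  'f': [13/25 + 2/25*0/1, 13/25 + 2/25*2/5) = [13/25, 69/125)
  'e': [13/25 + 2/25*2/5, 13/25 + 2/25*3/5) = [69/125, 71/125) <- contains code 14/25
  'a': [13/25 + 2/25*3/5, 13/25 + 2/25*1/1) = [71/125, 3/5)
  emit 'e', narrow to [69/125, 71/125)

Answer: 69/125 71/125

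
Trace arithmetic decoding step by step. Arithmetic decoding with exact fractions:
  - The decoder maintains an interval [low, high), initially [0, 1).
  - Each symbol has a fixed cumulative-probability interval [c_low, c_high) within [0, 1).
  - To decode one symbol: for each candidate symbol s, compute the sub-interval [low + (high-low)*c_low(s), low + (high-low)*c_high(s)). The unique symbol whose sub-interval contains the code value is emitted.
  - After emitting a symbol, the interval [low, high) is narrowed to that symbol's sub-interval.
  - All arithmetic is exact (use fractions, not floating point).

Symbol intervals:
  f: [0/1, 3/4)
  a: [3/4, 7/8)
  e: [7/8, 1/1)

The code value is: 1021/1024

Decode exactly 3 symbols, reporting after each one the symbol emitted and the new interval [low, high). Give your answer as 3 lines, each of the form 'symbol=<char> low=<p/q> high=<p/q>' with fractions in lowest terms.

Answer: symbol=e low=7/8 high=1/1
symbol=e low=63/64 high=1/1
symbol=a low=255/256 high=511/512

Derivation:
Step 1: interval [0/1, 1/1), width = 1/1 - 0/1 = 1/1
  'f': [0/1 + 1/1*0/1, 0/1 + 1/1*3/4) = [0/1, 3/4)
  'a': [0/1 + 1/1*3/4, 0/1 + 1/1*7/8) = [3/4, 7/8)
  'e': [0/1 + 1/1*7/8, 0/1 + 1/1*1/1) = [7/8, 1/1) <- contains code 1021/1024
  emit 'e', narrow to [7/8, 1/1)
Step 2: interval [7/8, 1/1), width = 1/1 - 7/8 = 1/8
  'f': [7/8 + 1/8*0/1, 7/8 + 1/8*3/4) = [7/8, 31/32)
  'a': [7/8 + 1/8*3/4, 7/8 + 1/8*7/8) = [31/32, 63/64)
  'e': [7/8 + 1/8*7/8, 7/8 + 1/8*1/1) = [63/64, 1/1) <- contains code 1021/1024
  emit 'e', narrow to [63/64, 1/1)
Step 3: interval [63/64, 1/1), width = 1/1 - 63/64 = 1/64
  'f': [63/64 + 1/64*0/1, 63/64 + 1/64*3/4) = [63/64, 255/256)
  'a': [63/64 + 1/64*3/4, 63/64 + 1/64*7/8) = [255/256, 511/512) <- contains code 1021/1024
  'e': [63/64 + 1/64*7/8, 63/64 + 1/64*1/1) = [511/512, 1/1)
  emit 'a', narrow to [255/256, 511/512)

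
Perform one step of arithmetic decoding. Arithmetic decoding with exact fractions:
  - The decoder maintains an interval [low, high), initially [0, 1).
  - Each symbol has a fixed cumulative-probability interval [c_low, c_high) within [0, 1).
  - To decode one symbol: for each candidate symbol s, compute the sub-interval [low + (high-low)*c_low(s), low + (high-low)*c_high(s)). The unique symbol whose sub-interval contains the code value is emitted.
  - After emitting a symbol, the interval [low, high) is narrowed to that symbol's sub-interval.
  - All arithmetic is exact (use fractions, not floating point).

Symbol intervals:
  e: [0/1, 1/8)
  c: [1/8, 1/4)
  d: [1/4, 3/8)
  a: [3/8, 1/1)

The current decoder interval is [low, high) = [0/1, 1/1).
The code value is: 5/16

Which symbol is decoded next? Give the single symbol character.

Answer: d

Derivation:
Interval width = high − low = 1/1 − 0/1 = 1/1
Scaled code = (code − low) / width = (5/16 − 0/1) / 1/1 = 5/16
  e: [0/1, 1/8) 
  c: [1/8, 1/4) 
  d: [1/4, 3/8) ← scaled code falls here ✓
  a: [3/8, 1/1) 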